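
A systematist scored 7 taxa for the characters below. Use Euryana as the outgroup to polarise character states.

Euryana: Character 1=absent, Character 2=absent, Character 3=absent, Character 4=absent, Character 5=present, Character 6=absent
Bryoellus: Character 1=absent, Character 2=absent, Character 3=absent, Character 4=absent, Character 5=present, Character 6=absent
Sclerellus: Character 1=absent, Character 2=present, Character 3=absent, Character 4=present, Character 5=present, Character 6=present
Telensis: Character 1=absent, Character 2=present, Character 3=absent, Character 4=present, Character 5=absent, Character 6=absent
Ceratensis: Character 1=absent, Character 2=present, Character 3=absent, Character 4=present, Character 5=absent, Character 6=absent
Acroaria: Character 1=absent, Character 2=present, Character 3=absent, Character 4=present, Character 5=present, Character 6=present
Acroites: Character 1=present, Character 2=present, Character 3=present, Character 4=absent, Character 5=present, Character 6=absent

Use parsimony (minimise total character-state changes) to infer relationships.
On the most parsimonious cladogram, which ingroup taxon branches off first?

Bryoellus

Character polarity is set by the outgroup: the derived state is whichever differs from the outgroup's state, so for Character 5 the derived state is 'absent', and for the remaining characters it is 'present'.
Character 1 (derived state 'present') is unique to Acroites (autapomorphy; uninformative for grouping).
Character 2 (derived state 'present') is shared by Acroaria, Acroites, Ceratensis, Sclerellus, and Telensis — a synapomorphy uniting that clade.
Character 3: derived state 'present' in Acroites only — an autapomorphy, so it tells us nothing about relationships among taxa.
Character 4: derived state 'present' in Acroaria, Ceratensis, Sclerellus, and Telensis only — synapomorphy for {Acroaria, Ceratensis, Sclerellus, Telensis}.
Only Ceratensis and Telensis show the derived state 'absent' for Character 5, supporting them as a clade.
Character 6: derived state 'present' in Acroaria and Sclerellus only — synapomorphy for {Acroaria, Sclerellus}.
Most parsimonious ingroup topology: (Bryoellus,(((Sclerellus,Acroaria),(Telensis,Ceratensis)),Acroites)).
Bryoellus is sister to the clade containing all other ingroup taxa, so it is the earliest-diverging (most basal) ingroup lineage.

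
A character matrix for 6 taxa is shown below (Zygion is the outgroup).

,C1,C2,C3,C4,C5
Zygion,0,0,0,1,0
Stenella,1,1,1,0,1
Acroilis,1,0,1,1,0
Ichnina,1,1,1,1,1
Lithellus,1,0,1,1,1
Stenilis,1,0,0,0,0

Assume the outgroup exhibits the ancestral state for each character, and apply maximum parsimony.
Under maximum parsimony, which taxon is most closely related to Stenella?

Character polarity is set by the outgroup: the derived state is whichever differs from the outgroup's state, so for C4 the derived state is '0', and for the remaining characters it is '1'.
C1 (derived state '1') is shared by all ingroup taxa — unites the whole ingroup.
C2: derived state '1' in Ichnina and Stenella only — synapomorphy for {Ichnina, Stenella}.
C3 (derived state '1') is shared by Acroilis, Ichnina, Lithellus, and Stenella — a synapomorphy uniting that clade.
C4 groups Stenella and Stenilis, which is incompatible with the clades supported by the remaining characters; treating it as convergent (homoplasy) costs fewer steps than any alternative tree.
C5 (derived state '1') is shared by Ichnina, Lithellus, and Stenella — a synapomorphy uniting that clade.
Most parsimonious ingroup topology: ((((Stenella,Ichnina),Lithellus),Acroilis),Stenilis).
Stenella and Ichnina form a cherry on this tree, so they are sister taxa.

Ichnina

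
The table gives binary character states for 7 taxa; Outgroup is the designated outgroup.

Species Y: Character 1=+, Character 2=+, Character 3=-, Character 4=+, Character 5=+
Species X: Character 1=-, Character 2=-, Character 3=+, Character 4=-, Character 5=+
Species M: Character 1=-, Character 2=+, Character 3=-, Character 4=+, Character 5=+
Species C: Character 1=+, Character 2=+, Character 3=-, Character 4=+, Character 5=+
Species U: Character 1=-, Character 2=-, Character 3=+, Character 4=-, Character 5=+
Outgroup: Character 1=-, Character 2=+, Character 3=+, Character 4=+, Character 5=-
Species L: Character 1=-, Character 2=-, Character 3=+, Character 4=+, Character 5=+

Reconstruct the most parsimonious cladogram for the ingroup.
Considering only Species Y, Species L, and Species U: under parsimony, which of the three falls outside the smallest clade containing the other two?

Species Y

Character polarity is set by the outgroup: the derived state is whichever differs from the outgroup's state, so for Character 2, Character 3, Character 4 the derived state is '-', and for the remaining characters it is '+'.
Only Species C and Species Y show the derived state '+' for Character 1, supporting them as a clade.
Only Species L, Species U, and Species X show the derived state '-' for Character 2, supporting them as a clade.
Character 3: derived state '-' in Species C, Species M, and Species Y only — synapomorphy for {Species C, Species M, Species Y}.
Only Species U and Species X show the derived state '-' for Character 4, supporting them as a clade.
All ingroup taxa share the derived state '+' for Character 5; it defines the ingroup but does not resolve relationships within it.
Most parsimonious ingroup topology: ((Species M,(Species C,Species Y)),(Species L,(Species X,Species U))).
Species L and Species U share a more recent common ancestor with each other than either does with Species Y, so Species Y is the least closely related of the three.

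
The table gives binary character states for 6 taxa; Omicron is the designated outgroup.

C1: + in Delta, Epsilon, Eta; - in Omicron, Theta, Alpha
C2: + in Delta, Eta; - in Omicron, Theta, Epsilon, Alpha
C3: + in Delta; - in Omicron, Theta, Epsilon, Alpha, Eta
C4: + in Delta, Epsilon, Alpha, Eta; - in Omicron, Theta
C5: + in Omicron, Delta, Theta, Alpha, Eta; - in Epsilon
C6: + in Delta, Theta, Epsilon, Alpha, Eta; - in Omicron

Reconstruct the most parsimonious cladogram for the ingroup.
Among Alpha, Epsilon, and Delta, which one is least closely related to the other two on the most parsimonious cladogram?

Alpha

Character polarity is set by the outgroup: the derived state is whichever differs from the outgroup's state, so for C5 the derived state is '-', and for the remaining characters it is '+'.
Only Delta, Epsilon, and Eta show the derived state '+' for C1, supporting them as a clade.
Only Delta and Eta show the derived state '+' for C2, supporting them as a clade.
C3: derived state '+' in Delta only — an autapomorphy, so it tells us nothing about relationships among taxa.
C4: derived state '+' in Alpha, Delta, Epsilon, and Eta only — synapomorphy for {Alpha, Delta, Epsilon, Eta}.
C5: derived state '-' in Epsilon only — an autapomorphy, so it tells us nothing about relationships among taxa.
All ingroup taxa share the derived state '+' for C6; it defines the ingroup but does not resolve relationships within it.
Most parsimonious ingroup topology: ((((Delta,Eta),Epsilon),Alpha),Theta).
Delta and Epsilon share a more recent common ancestor with each other than either does with Alpha, so Alpha is the least closely related of the three.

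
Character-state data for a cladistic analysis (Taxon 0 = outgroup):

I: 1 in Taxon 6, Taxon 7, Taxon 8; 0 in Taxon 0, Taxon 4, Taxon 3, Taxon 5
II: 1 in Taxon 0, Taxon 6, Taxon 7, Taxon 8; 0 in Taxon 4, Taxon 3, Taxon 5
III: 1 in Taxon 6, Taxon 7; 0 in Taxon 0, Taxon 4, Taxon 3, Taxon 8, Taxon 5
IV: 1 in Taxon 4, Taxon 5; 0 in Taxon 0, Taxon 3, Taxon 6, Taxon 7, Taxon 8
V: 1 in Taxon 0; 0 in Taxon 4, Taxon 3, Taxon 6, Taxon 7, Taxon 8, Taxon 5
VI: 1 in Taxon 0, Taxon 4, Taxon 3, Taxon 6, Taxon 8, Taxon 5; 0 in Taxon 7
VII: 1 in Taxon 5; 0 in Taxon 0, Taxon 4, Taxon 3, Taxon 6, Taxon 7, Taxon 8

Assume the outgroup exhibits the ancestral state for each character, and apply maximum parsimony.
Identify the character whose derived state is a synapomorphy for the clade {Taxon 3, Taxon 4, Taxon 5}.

II

Character polarity is set by the outgroup: the derived state is whichever differs from the outgroup's state, so for II, V, VI the derived state is '0', and for the remaining characters it is '1'.
I (derived state '1') is shared by Taxon 6, Taxon 7, and Taxon 8 — a synapomorphy uniting that clade.
II: derived state '0' in Taxon 3, Taxon 4, and Taxon 5 only — synapomorphy for {Taxon 3, Taxon 4, Taxon 5}.
III (derived state '1') is shared by Taxon 6 and Taxon 7 — a synapomorphy uniting that clade.
IV (derived state '1') is shared by Taxon 4 and Taxon 5 — a synapomorphy uniting that clade.
All ingroup taxa share the derived state '0' for V; it defines the ingroup but does not resolve relationships within it.
VI (derived state '0') is unique to Taxon 7 (autapomorphy; uninformative for grouping).
VII (derived state '1') is unique to Taxon 5 (autapomorphy; uninformative for grouping).
Most parsimonious ingroup topology: (((Taxon 4,Taxon 5),Taxon 3),((Taxon 6,Taxon 7),Taxon 8)).
The clade {Taxon 3, Taxon 4, Taxon 5} is supported by II: its derived state '0' occurs in exactly those taxa and in no other taxon (including the outgroup).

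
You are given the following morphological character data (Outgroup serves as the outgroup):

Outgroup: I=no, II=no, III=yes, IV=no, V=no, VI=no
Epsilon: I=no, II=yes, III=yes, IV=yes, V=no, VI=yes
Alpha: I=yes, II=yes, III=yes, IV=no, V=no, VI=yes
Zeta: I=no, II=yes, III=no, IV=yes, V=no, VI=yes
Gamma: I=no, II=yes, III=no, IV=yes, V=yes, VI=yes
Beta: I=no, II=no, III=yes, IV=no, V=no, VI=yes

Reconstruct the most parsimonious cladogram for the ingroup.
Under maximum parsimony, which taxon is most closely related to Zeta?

Character polarity is set by the outgroup: the derived state is whichever differs from the outgroup's state, so for III the derived state is 'no', and for the remaining characters it is 'yes'.
I: derived state 'yes' in Alpha only — an autapomorphy, so it tells us nothing about relationships among taxa.
II: derived state 'yes' in Alpha, Epsilon, Gamma, and Zeta only — synapomorphy for {Alpha, Epsilon, Gamma, Zeta}.
Only Gamma and Zeta show the derived state 'no' for III, supporting them as a clade.
IV: derived state 'yes' in Epsilon, Gamma, and Zeta only — synapomorphy for {Epsilon, Gamma, Zeta}.
V (derived state 'yes') is unique to Gamma (autapomorphy; uninformative for grouping).
VI (derived state 'yes') is shared by all ingroup taxa — unites the whole ingroup.
Most parsimonious ingroup topology: (((Epsilon,(Zeta,Gamma)),Alpha),Beta).
Zeta and Gamma form a cherry on this tree, so they are sister taxa.

Gamma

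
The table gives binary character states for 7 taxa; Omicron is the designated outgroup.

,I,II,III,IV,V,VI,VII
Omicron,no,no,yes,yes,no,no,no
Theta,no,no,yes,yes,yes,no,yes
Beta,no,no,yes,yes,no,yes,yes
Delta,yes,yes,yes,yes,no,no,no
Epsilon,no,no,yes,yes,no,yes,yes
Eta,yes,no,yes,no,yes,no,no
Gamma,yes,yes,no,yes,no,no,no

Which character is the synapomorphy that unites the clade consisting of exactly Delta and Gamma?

II

Character polarity is set by the outgroup: the derived state is whichever differs from the outgroup's state, so for III, IV the derived state is 'no', and for the remaining characters it is 'yes'.
Only Delta, Eta, and Gamma show the derived state 'yes' for I, supporting them as a clade.
Only Delta and Gamma show the derived state 'yes' for II, supporting them as a clade.
III: derived state 'no' in Gamma only — an autapomorphy, so it tells us nothing about relationships among taxa.
IV: derived state 'no' in Eta only — an autapomorphy, so it tells us nothing about relationships among taxa.
V groups Eta and Theta, which is incompatible with the clades supported by the remaining characters; treating it as convergent (homoplasy) costs fewer steps than any alternative tree.
Only Beta and Epsilon show the derived state 'yes' for VI, supporting them as a clade.
VII: derived state 'yes' in Beta, Epsilon, and Theta only — synapomorphy for {Beta, Epsilon, Theta}.
Most parsimonious ingroup topology: ((Theta,(Beta,Epsilon)),((Delta,Gamma),Eta)).
The clade {Delta, Gamma} is supported by II: its derived state 'yes' occurs in exactly those taxa and in no other taxon (including the outgroup).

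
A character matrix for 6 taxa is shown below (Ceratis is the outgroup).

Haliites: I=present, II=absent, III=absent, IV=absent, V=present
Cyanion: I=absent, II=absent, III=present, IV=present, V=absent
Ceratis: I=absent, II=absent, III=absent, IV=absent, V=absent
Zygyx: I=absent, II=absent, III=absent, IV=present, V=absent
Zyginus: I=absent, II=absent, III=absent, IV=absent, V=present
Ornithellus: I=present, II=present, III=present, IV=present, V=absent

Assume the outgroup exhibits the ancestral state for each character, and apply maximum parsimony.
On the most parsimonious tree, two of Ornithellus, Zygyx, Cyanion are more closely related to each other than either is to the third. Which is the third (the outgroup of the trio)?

Zygyx

The outgroup has state 'absent' for every character, so 'present' is the derived state throughout.
I groups Haliites and Ornithellus, which is incompatible with the clades supported by the remaining characters; treating it as convergent (homoplasy) costs fewer steps than any alternative tree.
II (derived state 'present') is unique to Ornithellus (autapomorphy; uninformative for grouping).
Only Cyanion and Ornithellus show the derived state 'present' for III, supporting them as a clade.
IV: derived state 'present' in Cyanion, Ornithellus, and Zygyx only — synapomorphy for {Cyanion, Ornithellus, Zygyx}.
Only Haliites and Zyginus show the derived state 'present' for V, supporting them as a clade.
Most parsimonious ingroup topology: ((Haliites,Zyginus),((Ornithellus,Cyanion),Zygyx)).
Cyanion and Ornithellus share a more recent common ancestor with each other than either does with Zygyx, so Zygyx is the least closely related of the three.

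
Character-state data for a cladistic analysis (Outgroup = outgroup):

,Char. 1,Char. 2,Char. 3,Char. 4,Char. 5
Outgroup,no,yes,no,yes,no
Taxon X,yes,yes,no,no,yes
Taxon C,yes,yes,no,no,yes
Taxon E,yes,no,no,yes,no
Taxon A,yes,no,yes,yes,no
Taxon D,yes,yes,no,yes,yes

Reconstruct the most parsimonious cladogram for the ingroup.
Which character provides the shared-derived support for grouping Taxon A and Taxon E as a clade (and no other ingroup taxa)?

Char. 2

Character polarity is set by the outgroup: the derived state is whichever differs from the outgroup's state, so for Char. 2, Char. 4 the derived state is 'no', and for the remaining characters it is 'yes'.
All ingroup taxa share the derived state 'yes' for Char. 1; it defines the ingroup but does not resolve relationships within it.
Char. 2: derived state 'no' in Taxon A and Taxon E only — synapomorphy for {Taxon A, Taxon E}.
Char. 3 (derived state 'yes') is unique to Taxon A (autapomorphy; uninformative for grouping).
Char. 4: derived state 'no' in Taxon C and Taxon X only — synapomorphy for {Taxon C, Taxon X}.
Char. 5 (derived state 'yes') is shared by Taxon C, Taxon D, and Taxon X — a synapomorphy uniting that clade.
Most parsimonious ingroup topology: (((Taxon X,Taxon C),Taxon D),(Taxon E,Taxon A)).
The clade {Taxon A, Taxon E} is supported by Char. 2: its derived state 'no' occurs in exactly those taxa and in no other taxon (including the outgroup).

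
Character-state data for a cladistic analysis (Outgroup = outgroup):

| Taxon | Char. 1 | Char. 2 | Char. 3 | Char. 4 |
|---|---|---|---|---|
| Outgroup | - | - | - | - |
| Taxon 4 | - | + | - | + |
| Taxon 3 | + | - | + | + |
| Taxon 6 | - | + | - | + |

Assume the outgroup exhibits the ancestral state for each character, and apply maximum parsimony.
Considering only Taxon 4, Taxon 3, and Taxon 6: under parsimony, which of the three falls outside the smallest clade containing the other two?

The outgroup has state '-' for every character, so '+' is the derived state throughout.
Char. 1: derived state '+' in Taxon 3 only — an autapomorphy, so it tells us nothing about relationships among taxa.
Only Taxon 4 and Taxon 6 show the derived state '+' for Char. 2, supporting them as a clade.
Char. 3 (derived state '+') is unique to Taxon 3 (autapomorphy; uninformative for grouping).
Char. 4 (derived state '+') is shared by all ingroup taxa — unites the whole ingroup.
Most parsimonious ingroup topology: ((Taxon 4,Taxon 6),Taxon 3).
Taxon 6 and Taxon 4 share a more recent common ancestor with each other than either does with Taxon 3, so Taxon 3 is the least closely related of the three.

Taxon 3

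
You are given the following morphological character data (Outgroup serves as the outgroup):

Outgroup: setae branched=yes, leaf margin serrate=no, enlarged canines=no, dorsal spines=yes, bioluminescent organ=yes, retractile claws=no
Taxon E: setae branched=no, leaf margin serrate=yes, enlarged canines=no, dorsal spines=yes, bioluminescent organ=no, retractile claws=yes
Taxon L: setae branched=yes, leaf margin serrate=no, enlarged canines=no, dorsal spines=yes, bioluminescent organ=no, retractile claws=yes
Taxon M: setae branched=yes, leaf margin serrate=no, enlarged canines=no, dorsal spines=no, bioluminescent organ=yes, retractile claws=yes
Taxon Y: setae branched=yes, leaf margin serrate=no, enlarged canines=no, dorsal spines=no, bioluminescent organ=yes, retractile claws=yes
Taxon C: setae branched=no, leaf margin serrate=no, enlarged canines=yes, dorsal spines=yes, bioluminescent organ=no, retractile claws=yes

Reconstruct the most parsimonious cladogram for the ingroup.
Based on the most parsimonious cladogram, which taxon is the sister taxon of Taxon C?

Taxon E

Character polarity is set by the outgroup: the derived state is whichever differs from the outgroup's state, so for setae branched, dorsal spines, bioluminescent organ the derived state is 'no', and for the remaining characters it is 'yes'.
Only Taxon C and Taxon E show the derived state 'no' for setae branched, supporting them as a clade.
leaf margin serrate (derived state 'yes') is unique to Taxon E (autapomorphy; uninformative for grouping).
enlarged canines: derived state 'yes' in Taxon C only — an autapomorphy, so it tells us nothing about relationships among taxa.
Only Taxon M and Taxon Y show the derived state 'no' for dorsal spines, supporting them as a clade.
Only Taxon C, Taxon E, and Taxon L show the derived state 'no' for bioluminescent organ, supporting them as a clade.
retractile claws (derived state 'yes') is shared by all ingroup taxa — unites the whole ingroup.
Most parsimonious ingroup topology: ((Taxon M,Taxon Y),((Taxon E,Taxon C),Taxon L)).
Taxon C and Taxon E form a cherry on this tree, so they are sister taxa.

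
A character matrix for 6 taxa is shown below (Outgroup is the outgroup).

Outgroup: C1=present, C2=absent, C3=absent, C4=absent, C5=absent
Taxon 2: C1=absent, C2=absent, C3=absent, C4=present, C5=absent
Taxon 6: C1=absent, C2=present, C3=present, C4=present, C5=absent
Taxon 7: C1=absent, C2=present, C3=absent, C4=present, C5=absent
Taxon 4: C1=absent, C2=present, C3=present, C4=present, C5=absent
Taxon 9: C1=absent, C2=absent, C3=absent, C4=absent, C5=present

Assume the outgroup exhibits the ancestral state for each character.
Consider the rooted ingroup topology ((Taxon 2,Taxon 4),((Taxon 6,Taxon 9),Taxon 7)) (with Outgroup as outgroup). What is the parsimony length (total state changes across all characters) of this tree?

9

Map each character onto ((Taxon 2,Taxon 4),((Taxon 6,Taxon 9),Taxon 7)) (rooted by Outgroup) and count the minimum state changes it requires (Fitch parsimony):
C1: 1; C2: 3; C3: 2; C4: 2; C5: 1.
Total tree length = 9.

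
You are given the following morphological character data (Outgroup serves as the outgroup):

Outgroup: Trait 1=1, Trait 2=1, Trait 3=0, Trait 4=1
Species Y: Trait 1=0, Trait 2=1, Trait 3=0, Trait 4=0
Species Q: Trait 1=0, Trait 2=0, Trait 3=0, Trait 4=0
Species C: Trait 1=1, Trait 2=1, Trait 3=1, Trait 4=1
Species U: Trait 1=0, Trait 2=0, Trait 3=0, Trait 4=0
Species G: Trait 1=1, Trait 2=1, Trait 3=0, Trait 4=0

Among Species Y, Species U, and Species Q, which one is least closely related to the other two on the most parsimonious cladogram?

Species Y

Character polarity is set by the outgroup: the derived state is whichever differs from the outgroup's state, so for Trait 1, Trait 2, Trait 4 the derived state is '0', and for the remaining characters it is '1'.
Trait 1: derived state '0' in Species Q, Species U, and Species Y only — synapomorphy for {Species Q, Species U, Species Y}.
Only Species Q and Species U show the derived state '0' for Trait 2, supporting them as a clade.
Trait 3: derived state '1' in Species C only — an autapomorphy, so it tells us nothing about relationships among taxa.
Trait 4: derived state '0' in Species G, Species Q, Species U, and Species Y only — synapomorphy for {Species G, Species Q, Species U, Species Y}.
Most parsimonious ingroup topology: (((Species Y,(Species Q,Species U)),Species G),Species C).
Species U and Species Q share a more recent common ancestor with each other than either does with Species Y, so Species Y is the least closely related of the three.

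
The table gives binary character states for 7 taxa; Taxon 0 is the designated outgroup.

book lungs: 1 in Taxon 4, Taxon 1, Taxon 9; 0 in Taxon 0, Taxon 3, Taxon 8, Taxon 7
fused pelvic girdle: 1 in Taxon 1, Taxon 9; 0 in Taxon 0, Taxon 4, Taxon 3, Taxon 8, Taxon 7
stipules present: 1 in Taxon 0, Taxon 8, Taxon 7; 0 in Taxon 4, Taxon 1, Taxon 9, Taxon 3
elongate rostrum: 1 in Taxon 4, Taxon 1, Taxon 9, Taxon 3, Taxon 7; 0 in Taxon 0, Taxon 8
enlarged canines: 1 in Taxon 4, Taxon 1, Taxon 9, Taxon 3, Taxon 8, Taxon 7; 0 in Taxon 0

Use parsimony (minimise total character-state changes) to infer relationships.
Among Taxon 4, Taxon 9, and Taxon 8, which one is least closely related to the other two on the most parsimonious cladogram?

Taxon 8

Character polarity is set by the outgroup: the derived state is whichever differs from the outgroup's state, so for stipules present the derived state is '0', and for the remaining characters it is '1'.
book lungs (derived state '1') is shared by Taxon 1, Taxon 4, and Taxon 9 — a synapomorphy uniting that clade.
fused pelvic girdle: derived state '1' in Taxon 1 and Taxon 9 only — synapomorphy for {Taxon 1, Taxon 9}.
Only Taxon 1, Taxon 3, Taxon 4, and Taxon 9 show the derived state '0' for stipules present, supporting them as a clade.
elongate rostrum (derived state '1') is shared by Taxon 1, Taxon 3, Taxon 4, Taxon 7, and Taxon 9 — a synapomorphy uniting that clade.
enlarged canines (derived state '1') is shared by all ingroup taxa — unites the whole ingroup.
Most parsimonious ingroup topology: ((((Taxon 4,(Taxon 1,Taxon 9)),Taxon 3),Taxon 7),Taxon 8).
Taxon 4 and Taxon 9 share a more recent common ancestor with each other than either does with Taxon 8, so Taxon 8 is the least closely related of the three.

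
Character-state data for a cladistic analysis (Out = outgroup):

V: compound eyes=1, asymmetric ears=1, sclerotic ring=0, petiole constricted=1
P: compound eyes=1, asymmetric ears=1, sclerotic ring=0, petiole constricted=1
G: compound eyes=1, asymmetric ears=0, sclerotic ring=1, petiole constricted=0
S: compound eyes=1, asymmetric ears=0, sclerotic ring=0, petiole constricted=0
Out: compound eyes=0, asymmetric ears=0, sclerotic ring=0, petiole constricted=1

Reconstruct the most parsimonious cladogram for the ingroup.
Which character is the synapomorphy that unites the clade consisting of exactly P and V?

asymmetric ears

Character polarity is set by the outgroup: the derived state is whichever differs from the outgroup's state, so for petiole constricted the derived state is '0', and for the remaining characters it is '1'.
All ingroup taxa share the derived state '1' for compound eyes; it defines the ingroup but does not resolve relationships within it.
asymmetric ears: derived state '1' in P and V only — synapomorphy for {P, V}.
sclerotic ring (derived state '1') is unique to G (autapomorphy; uninformative for grouping).
Only G and S show the derived state '0' for petiole constricted, supporting them as a clade.
Most parsimonious ingroup topology: ((P,V),(G,S)).
The clade {P, V} is supported by asymmetric ears: its derived state '1' occurs in exactly those taxa and in no other taxon (including the outgroup).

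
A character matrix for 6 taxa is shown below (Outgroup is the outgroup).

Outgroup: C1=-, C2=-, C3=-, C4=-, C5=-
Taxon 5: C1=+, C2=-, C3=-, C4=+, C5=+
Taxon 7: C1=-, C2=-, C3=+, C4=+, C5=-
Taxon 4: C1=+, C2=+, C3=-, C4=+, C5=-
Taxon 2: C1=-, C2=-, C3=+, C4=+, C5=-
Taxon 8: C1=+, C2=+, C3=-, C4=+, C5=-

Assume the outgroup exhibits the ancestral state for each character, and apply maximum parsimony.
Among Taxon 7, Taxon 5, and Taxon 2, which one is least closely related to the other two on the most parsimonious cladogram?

The outgroup has state '-' for every character, so '+' is the derived state throughout.
C1: derived state '+' in Taxon 4, Taxon 5, and Taxon 8 only — synapomorphy for {Taxon 4, Taxon 5, Taxon 8}.
C2 (derived state '+') is shared by Taxon 4 and Taxon 8 — a synapomorphy uniting that clade.
C3: derived state '+' in Taxon 2 and Taxon 7 only — synapomorphy for {Taxon 2, Taxon 7}.
C4 (derived state '+') is shared by all ingroup taxa — unites the whole ingroup.
C5: derived state '+' in Taxon 5 only — an autapomorphy, so it tells us nothing about relationships among taxa.
Most parsimonious ingroup topology: ((Taxon 5,(Taxon 4,Taxon 8)),(Taxon 7,Taxon 2)).
Taxon 7 and Taxon 2 share a more recent common ancestor with each other than either does with Taxon 5, so Taxon 5 is the least closely related of the three.

Taxon 5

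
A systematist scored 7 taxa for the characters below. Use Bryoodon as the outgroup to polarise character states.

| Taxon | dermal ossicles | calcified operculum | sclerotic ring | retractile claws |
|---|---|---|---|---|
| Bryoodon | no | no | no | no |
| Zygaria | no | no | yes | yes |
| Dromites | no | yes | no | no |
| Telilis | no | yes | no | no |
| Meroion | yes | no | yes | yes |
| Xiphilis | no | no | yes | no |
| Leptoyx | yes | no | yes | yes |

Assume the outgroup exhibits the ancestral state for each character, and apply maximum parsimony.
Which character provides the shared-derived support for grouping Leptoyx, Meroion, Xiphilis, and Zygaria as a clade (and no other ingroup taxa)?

sclerotic ring

The outgroup has state 'no' for every character, so 'yes' is the derived state throughout.
dermal ossicles: derived state 'yes' in Leptoyx and Meroion only — synapomorphy for {Leptoyx, Meroion}.
calcified operculum: derived state 'yes' in Dromites and Telilis only — synapomorphy for {Dromites, Telilis}.
sclerotic ring (derived state 'yes') is shared by Leptoyx, Meroion, Xiphilis, and Zygaria — a synapomorphy uniting that clade.
retractile claws: derived state 'yes' in Leptoyx, Meroion, and Zygaria only — synapomorphy for {Leptoyx, Meroion, Zygaria}.
Most parsimonious ingroup topology: (((Zygaria,(Meroion,Leptoyx)),Xiphilis),(Dromites,Telilis)).
The clade {Leptoyx, Meroion, Xiphilis, Zygaria} is supported by sclerotic ring: its derived state 'yes' occurs in exactly those taxa and in no other taxon (including the outgroup).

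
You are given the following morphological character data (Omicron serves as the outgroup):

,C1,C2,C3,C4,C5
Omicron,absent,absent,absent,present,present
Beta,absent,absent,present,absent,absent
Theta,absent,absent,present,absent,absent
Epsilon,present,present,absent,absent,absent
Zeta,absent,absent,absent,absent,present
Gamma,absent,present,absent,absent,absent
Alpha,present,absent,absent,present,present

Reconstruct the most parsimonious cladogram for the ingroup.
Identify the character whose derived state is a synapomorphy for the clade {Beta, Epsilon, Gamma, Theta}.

Character polarity is set by the outgroup: the derived state is whichever differs from the outgroup's state, so for C4, C5 the derived state is 'absent', and for the remaining characters it is 'present'.
C1 (state 'present') occurs in Alpha and Epsilon but conflicts with the nesting implied by the other characters — most parsimoniously interpreted as homoplasy.
C2: derived state 'present' in Epsilon and Gamma only — synapomorphy for {Epsilon, Gamma}.
C3 (derived state 'present') is shared by Beta and Theta — a synapomorphy uniting that clade.
C4 (derived state 'absent') is shared by Beta, Epsilon, Gamma, Theta, and Zeta — a synapomorphy uniting that clade.
C5 (derived state 'absent') is shared by Beta, Epsilon, Gamma, and Theta — a synapomorphy uniting that clade.
Most parsimonious ingroup topology: ((((Theta,Beta),(Epsilon,Gamma)),Zeta),Alpha).
The clade {Beta, Epsilon, Gamma, Theta} is supported by C5: its derived state 'absent' occurs in exactly those taxa and in no other taxon (including the outgroup).

C5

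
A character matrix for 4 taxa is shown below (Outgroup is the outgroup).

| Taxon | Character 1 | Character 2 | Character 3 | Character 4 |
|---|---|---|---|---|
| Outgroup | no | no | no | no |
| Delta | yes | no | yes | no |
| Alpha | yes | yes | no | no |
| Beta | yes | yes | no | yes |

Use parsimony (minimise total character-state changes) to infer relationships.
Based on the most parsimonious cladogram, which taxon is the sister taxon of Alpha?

The outgroup has state 'no' for every character, so 'yes' is the derived state throughout.
Character 1 (derived state 'yes') is shared by all ingroup taxa — unites the whole ingroup.
Character 2: derived state 'yes' in Alpha and Beta only — synapomorphy for {Alpha, Beta}.
Character 3: derived state 'yes' in Delta only — an autapomorphy, so it tells us nothing about relationships among taxa.
Character 4: derived state 'yes' in Beta only — an autapomorphy, so it tells us nothing about relationships among taxa.
Most parsimonious ingroup topology: (Delta,(Alpha,Beta)).
Alpha and Beta form a cherry on this tree, so they are sister taxa.

Beta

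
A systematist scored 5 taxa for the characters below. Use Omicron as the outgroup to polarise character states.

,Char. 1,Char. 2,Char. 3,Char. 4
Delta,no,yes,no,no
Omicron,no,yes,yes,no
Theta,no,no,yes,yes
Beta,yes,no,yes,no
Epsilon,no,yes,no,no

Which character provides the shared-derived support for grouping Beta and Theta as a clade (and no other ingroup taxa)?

Char. 2

Character polarity is set by the outgroup: the derived state is whichever differs from the outgroup's state, so for Char. 2, Char. 3 the derived state is 'no', and for the remaining characters it is 'yes'.
Char. 1: derived state 'yes' in Beta only — an autapomorphy, so it tells us nothing about relationships among taxa.
Char. 2 (derived state 'no') is shared by Beta and Theta — a synapomorphy uniting that clade.
Only Delta and Epsilon show the derived state 'no' for Char. 3, supporting them as a clade.
Char. 4: derived state 'yes' in Theta only — an autapomorphy, so it tells us nothing about relationships among taxa.
Most parsimonious ingroup topology: ((Theta,Beta),(Delta,Epsilon)).
The clade {Beta, Theta} is supported by Char. 2: its derived state 'no' occurs in exactly those taxa and in no other taxon (including the outgroup).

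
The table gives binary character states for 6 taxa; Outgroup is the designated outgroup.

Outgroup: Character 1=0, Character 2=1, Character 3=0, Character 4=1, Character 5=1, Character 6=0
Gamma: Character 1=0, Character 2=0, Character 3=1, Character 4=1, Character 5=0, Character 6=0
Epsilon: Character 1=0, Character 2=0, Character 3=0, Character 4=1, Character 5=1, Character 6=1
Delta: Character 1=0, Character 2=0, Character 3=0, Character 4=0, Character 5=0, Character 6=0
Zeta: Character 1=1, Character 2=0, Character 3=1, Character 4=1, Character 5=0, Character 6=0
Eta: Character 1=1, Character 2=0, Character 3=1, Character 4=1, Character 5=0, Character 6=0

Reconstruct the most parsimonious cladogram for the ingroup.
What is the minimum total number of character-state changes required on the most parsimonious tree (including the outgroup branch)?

6

Character polarity is set by the outgroup: the derived state is whichever differs from the outgroup's state, so for Character 2, Character 4, Character 5 the derived state is '0', and for the remaining characters it is '1'.
Character 1 (derived state '1') is shared by Eta and Zeta — a synapomorphy uniting that clade.
All ingroup taxa share the derived state '0' for Character 2; it defines the ingroup but does not resolve relationships within it.
Only Eta, Gamma, and Zeta show the derived state '1' for Character 3, supporting them as a clade.
Character 4: derived state '0' in Delta only — an autapomorphy, so it tells us nothing about relationships among taxa.
Character 5: derived state '0' in Delta, Eta, Gamma, and Zeta only — synapomorphy for {Delta, Eta, Gamma, Zeta}.
Character 6: derived state '1' in Epsilon only — an autapomorphy, so it tells us nothing about relationships among taxa.
Most parsimonious ingroup topology: (((Gamma,(Zeta,Eta)),Delta),Epsilon).
Changes per character on this tree: Character 1: 1; Character 2: 1; Character 3: 1; Character 4: 1; Character 5: 1; Character 6: 1.
Total = 6.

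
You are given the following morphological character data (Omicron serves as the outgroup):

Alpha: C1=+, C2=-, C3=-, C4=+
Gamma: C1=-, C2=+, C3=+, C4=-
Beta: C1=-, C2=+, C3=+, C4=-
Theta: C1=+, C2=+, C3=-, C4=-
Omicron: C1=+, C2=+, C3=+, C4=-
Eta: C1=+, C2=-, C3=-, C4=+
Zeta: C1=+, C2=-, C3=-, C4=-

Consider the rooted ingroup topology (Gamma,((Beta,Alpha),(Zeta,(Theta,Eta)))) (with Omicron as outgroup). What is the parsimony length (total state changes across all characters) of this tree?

9

Map each character onto (Gamma,((Beta,Alpha),(Zeta,(Theta,Eta)))) (rooted by Omicron) and count the minimum state changes it requires (Fitch parsimony):
C1: 2; C2: 3; C3: 2; C4: 2.
Total tree length = 9.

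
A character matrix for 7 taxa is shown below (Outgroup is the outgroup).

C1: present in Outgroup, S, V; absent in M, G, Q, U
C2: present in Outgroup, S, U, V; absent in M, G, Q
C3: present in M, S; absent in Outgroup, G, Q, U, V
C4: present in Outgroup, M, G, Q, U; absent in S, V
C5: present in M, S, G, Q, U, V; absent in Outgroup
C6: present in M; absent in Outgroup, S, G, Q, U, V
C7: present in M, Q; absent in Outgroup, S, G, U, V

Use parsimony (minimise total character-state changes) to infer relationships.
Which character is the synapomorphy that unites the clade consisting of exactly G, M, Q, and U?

C1

Character polarity is set by the outgroup: the derived state is whichever differs from the outgroup's state, so for C1, C2, C4 the derived state is 'absent', and for the remaining characters it is 'present'.
C1: derived state 'absent' in G, M, Q, and U only — synapomorphy for {G, M, Q, U}.
C2 (derived state 'absent') is shared by G, M, and Q — a synapomorphy uniting that clade.
C3 (state 'present') occurs in M and S but conflicts with the nesting implied by the other characters — most parsimoniously interpreted as homoplasy.
C4 (derived state 'absent') is shared by S and V — a synapomorphy uniting that clade.
C5 (derived state 'present') is shared by all ingroup taxa — unites the whole ingroup.
C6 (derived state 'present') is unique to M (autapomorphy; uninformative for grouping).
C7 (derived state 'present') is shared by M and Q — a synapomorphy uniting that clade.
Most parsimonious ingroup topology: ((((M,Q),G),U),(S,V)).
The clade {G, M, Q, U} is supported by C1: its derived state 'absent' occurs in exactly those taxa and in no other taxon (including the outgroup).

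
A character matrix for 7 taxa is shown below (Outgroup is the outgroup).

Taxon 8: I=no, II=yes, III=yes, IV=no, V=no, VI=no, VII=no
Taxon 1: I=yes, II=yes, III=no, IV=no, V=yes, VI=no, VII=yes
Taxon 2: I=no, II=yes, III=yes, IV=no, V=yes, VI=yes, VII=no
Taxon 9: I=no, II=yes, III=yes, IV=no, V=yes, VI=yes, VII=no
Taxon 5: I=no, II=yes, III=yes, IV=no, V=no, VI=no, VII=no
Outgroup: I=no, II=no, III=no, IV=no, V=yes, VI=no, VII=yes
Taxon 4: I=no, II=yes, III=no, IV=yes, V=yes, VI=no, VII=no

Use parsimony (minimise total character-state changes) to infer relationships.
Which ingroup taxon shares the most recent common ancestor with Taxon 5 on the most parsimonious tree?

Character polarity is set by the outgroup: the derived state is whichever differs from the outgroup's state, so for V, VII the derived state is 'no', and for the remaining characters it is 'yes'.
I: derived state 'yes' in Taxon 1 only — an autapomorphy, so it tells us nothing about relationships among taxa.
All ingroup taxa share the derived state 'yes' for II; it defines the ingroup but does not resolve relationships within it.
III: derived state 'yes' in Taxon 2, Taxon 5, Taxon 8, and Taxon 9 only — synapomorphy for {Taxon 2, Taxon 5, Taxon 8, Taxon 9}.
IV: derived state 'yes' in Taxon 4 only — an autapomorphy, so it tells us nothing about relationships among taxa.
V (derived state 'no') is shared by Taxon 5 and Taxon 8 — a synapomorphy uniting that clade.
VI: derived state 'yes' in Taxon 2 and Taxon 9 only — synapomorphy for {Taxon 2, Taxon 9}.
VII: derived state 'no' in Taxon 2, Taxon 4, Taxon 5, Taxon 8, and Taxon 9 only — synapomorphy for {Taxon 2, Taxon 4, Taxon 5, Taxon 8, Taxon 9}.
Most parsimonious ingroup topology: ((((Taxon 8,Taxon 5),(Taxon 9,Taxon 2)),Taxon 4),Taxon 1).
Taxon 5 and Taxon 8 form a cherry on this tree, so they are sister taxa.

Taxon 8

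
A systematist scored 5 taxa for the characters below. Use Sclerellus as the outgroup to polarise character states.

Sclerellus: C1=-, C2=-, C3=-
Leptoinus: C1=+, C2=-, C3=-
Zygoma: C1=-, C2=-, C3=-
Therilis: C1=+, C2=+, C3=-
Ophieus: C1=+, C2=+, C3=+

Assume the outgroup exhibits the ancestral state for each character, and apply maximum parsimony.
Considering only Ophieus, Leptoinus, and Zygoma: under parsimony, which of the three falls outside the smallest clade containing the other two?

The outgroup has state '-' for every character, so '+' is the derived state throughout.
Only Leptoinus, Ophieus, and Therilis show the derived state '+' for C1, supporting them as a clade.
C2: derived state '+' in Ophieus and Therilis only — synapomorphy for {Ophieus, Therilis}.
C3: derived state '+' in Ophieus only — an autapomorphy, so it tells us nothing about relationships among taxa.
Most parsimonious ingroup topology: ((Leptoinus,(Therilis,Ophieus)),Zygoma).
Leptoinus and Ophieus share a more recent common ancestor with each other than either does with Zygoma, so Zygoma is the least closely related of the three.

Zygoma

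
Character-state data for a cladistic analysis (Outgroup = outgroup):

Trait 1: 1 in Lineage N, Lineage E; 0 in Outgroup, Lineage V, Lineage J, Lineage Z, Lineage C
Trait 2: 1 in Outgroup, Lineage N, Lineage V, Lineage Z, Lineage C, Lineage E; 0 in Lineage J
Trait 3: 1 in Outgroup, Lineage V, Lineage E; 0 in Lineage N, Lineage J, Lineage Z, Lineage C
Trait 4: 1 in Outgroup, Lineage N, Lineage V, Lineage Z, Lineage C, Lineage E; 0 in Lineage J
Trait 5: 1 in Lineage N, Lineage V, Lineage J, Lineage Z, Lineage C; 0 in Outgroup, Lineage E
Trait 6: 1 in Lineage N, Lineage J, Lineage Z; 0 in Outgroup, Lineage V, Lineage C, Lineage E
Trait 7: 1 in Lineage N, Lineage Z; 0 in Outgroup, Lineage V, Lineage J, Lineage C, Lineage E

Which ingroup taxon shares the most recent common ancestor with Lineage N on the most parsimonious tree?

Lineage Z

Character polarity is set by the outgroup: the derived state is whichever differs from the outgroup's state, so for Trait 2, Trait 3, Trait 4 the derived state is '0', and for the remaining characters it is '1'.
Trait 1 (state '1') occurs in Lineage E and Lineage N but conflicts with the nesting implied by the other characters — most parsimoniously interpreted as homoplasy.
Trait 2 (derived state '0') is unique to Lineage J (autapomorphy; uninformative for grouping).
Trait 3: derived state '0' in Lineage C, Lineage J, Lineage N, and Lineage Z only — synapomorphy for {Lineage C, Lineage J, Lineage N, Lineage Z}.
Trait 4: derived state '0' in Lineage J only — an autapomorphy, so it tells us nothing about relationships among taxa.
Trait 5 (derived state '1') is shared by Lineage C, Lineage J, Lineage N, Lineage V, and Lineage Z — a synapomorphy uniting that clade.
Trait 6: derived state '1' in Lineage J, Lineage N, and Lineage Z only — synapomorphy for {Lineage J, Lineage N, Lineage Z}.
Only Lineage N and Lineage Z show the derived state '1' for Trait 7, supporting them as a clade.
Most parsimonious ingroup topology: ((((Lineage J,(Lineage Z,Lineage N)),Lineage C),Lineage V),Lineage E).
Lineage N and Lineage Z form a cherry on this tree, so they are sister taxa.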